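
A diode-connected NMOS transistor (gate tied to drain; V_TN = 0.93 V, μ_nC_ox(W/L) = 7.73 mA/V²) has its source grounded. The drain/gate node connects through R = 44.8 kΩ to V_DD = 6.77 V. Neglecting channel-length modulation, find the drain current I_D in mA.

With gate tied to drain, V_GS = V_DS ≥ V_GS − V_TN, so the device is in saturation.
KCL at the drain: ½ k_n (V_GS − V_TN)² = (V_DD − V_GS)/R.
Let x = V_GS − 0.93. Then 173 x² + x − 5.84 = 0, giving x = 0.181 V (positive root), so V_GS = 1.11 V.
I_D = (V_DD − V_GS)/R = (6.77 − 1.11) / 44.8 = 0.126 mA.

I_D = 0.126 mA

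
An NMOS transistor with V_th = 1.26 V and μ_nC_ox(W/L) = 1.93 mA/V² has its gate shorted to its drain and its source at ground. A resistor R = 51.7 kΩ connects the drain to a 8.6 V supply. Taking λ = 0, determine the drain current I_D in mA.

I_D = 0.135 mA

With gate tied to drain, V_GS = V_DS ≥ V_GS − V_th, so the device is in saturation.
KCL at the drain: ½ k_n (V_GS − V_th)² = (V_DD − V_GS)/R.
Let x = V_GS − 1.26. Then 49.9 x² + x − 7.34 = 0, giving x = 0.374 V (positive root), so V_GS = 1.63 V.
I_D = (V_DD − V_GS)/R = (8.6 − 1.63) / 51.7 = 0.135 mA.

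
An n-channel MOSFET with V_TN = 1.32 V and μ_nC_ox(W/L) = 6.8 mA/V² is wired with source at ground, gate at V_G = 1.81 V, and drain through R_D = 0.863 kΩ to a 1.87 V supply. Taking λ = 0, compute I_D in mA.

V_GS = V_G = 1.81 V, so V_ov = 1.81 − 1.32 = 0.49 V.
Assume saturation: I_D = ½ k_n V_ov² = 0.5 × 6.8 × 0.49² = 0.816 mA, giving V_DS = V_DD − I_D R_D = 1.87 − 0.816 × 0.863 = 1.17 V.
V_DS = 1.17 V ≥ V_ov = 0.49 V, confirming saturation.

I_D = 0.816 mA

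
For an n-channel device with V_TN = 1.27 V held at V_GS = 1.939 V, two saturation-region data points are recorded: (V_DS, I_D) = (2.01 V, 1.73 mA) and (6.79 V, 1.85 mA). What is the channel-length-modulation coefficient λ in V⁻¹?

With V_GS fixed, I_D ∝ (1 + λ V_DS) in saturation, so I_D2/I_D1 = (1 + λ V_DS2)/(1 + λ V_DS1).
1.85/1.73 = 1.069 = (1 + 6.79 λ)/(1 + 2.01 λ).
Solving: λ (I_D1 V_DS2 − I_D2 V_DS1) = I_D2 − I_D1, so λ = (1.85 − 1.73) / (1.73 × 6.79 − 1.85 × 2.01) = 0.12 / 8.03 = 0.0149 V⁻¹.

λ = 0.0149 V⁻¹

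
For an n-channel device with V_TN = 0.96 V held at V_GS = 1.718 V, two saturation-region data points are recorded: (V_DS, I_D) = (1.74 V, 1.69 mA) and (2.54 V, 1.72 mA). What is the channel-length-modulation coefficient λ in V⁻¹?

λ = 0.0231 V⁻¹

With V_GS fixed, I_D ∝ (1 + λ V_DS) in saturation, so I_D2/I_D1 = (1 + λ V_DS2)/(1 + λ V_DS1).
1.72/1.69 = 1.018 = (1 + 2.54 λ)/(1 + 1.74 λ).
Solving: λ (I_D1 V_DS2 − I_D2 V_DS1) = I_D2 − I_D1, so λ = (1.72 − 1.69) / (1.69 × 2.54 − 1.72 × 1.74) = 0.03 / 1.3 = 0.0231 V⁻¹.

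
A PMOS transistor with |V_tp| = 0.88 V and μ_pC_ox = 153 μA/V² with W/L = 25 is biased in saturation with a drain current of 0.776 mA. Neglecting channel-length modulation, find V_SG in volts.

V_SG = 1.52 V

k_p = μ_pC_ox · (W/L) = 3.825 mA/V².
In saturation I_D = ½ k_p (V_SG − |V_tp|)², so V_SG − |V_tp| = √(2 I_D / k_p) = √(2 × 0.776 / 3.825) = 0.637 V.
V_SG = 0.88 + 0.637 = 1.52 V.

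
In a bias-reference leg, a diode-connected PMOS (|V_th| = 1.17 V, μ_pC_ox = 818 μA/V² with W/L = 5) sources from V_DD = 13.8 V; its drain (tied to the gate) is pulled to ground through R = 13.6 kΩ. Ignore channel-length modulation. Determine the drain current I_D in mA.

With gate tied to drain, V_SG = V_SD ≥ V_SG − |V_th|, so the device is in saturation.
k_p = μ_pC_ox · (W/L) = 4.09 mA/V².
KCL at the drain: ½ k_p (V_SG − |V_th|)² = (V_DD − V_SG)/R.
Let x = V_SG − 1.17. Then 27.8 x² + x − 12.63 = 0, giving x = 0.656 V (positive root), so V_SG = 1.83 V.
I_D = (V_DD − V_SG)/R = (13.8 − 1.83) / 13.6 = 0.88 mA.

I_D = 0.880 mA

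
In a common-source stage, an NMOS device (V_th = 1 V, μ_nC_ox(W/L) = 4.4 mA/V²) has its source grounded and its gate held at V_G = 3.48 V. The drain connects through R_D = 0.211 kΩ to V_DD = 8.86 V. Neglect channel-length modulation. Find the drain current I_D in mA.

V_GS = V_G = 3.48 V, so V_ov = 3.48 − 1 = 2.48 V.
Assume saturation: I_D = ½ k_n V_ov² = 0.5 × 4.4 × 2.48² = 13.5 mA, giving V_DS = V_DD − I_D R_D = 8.86 − 13.5 × 0.211 = 6 V.
V_DS = 6 V ≥ V_ov = 2.48 V, confirming saturation.

I_D = 13.5 mA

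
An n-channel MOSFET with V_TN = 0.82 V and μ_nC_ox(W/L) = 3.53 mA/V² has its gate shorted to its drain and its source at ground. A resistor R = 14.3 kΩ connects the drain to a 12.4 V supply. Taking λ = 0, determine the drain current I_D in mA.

I_D = 0.764 mA

With gate tied to drain, V_GS = V_DS ≥ V_GS − V_TN, so the device is in saturation.
KCL at the drain: ½ k_n (V_GS − V_TN)² = (V_DD − V_GS)/R.
Let x = V_GS − 0.82. Then 25.2 x² + x − 11.58 = 0, giving x = 0.658 V (positive root), so V_GS = 1.48 V.
I_D = (V_DD − V_GS)/R = (12.4 − 1.48) / 14.3 = 0.764 mA.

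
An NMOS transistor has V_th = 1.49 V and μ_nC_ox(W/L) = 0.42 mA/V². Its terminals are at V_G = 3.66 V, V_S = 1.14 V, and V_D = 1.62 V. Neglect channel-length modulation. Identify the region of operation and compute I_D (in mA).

V_GS = V_G − V_S = 3.66 − 1.14 = 2.52 V; V_DS = V_D − V_S = 1.62 − 1.14 = 0.48 V.
V_ov = V_GS − V_th = 2.52 − 1.49 = 1.03 V.
Since V_DS = 0.48 V < V_ov = 1.03 V, the device is in the triode region.
I_D = k_n [V_ov · V_DS − ½ V_DS²] = 0.42 × [1.03 × 0.48 − 0.5 × 0.48²] = 0.159 mA.

Triode; I_D = 0.159 mA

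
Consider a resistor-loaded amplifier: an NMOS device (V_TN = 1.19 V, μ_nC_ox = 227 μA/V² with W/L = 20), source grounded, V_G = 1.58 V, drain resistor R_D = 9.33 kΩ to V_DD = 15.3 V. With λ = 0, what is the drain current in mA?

V_GS = V_G = 1.58 V, so V_ov = 1.58 − 1.19 = 0.39 V.
k_n = μ_nC_ox · (W/L) = 4.54 mA/V².
Assume saturation: I_D = ½ k_n V_ov² = 0.5 × 4.54 × 0.39² = 0.345 mA, giving V_DS = V_DD − I_D R_D = 15.3 − 0.345 × 9.33 = 12.1 V.
V_DS = 12.1 V ≥ V_ov = 0.39 V, confirming saturation.

I_D = 0.345 mA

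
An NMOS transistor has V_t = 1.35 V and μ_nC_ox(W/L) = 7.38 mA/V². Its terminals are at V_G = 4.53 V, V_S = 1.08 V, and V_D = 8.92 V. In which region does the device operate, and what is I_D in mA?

Saturation; I_D = 16.3 mA

V_GS = V_G − V_S = 4.53 − 1.08 = 3.45 V; V_DS = V_D − V_S = 8.92 − 1.08 = 7.84 V.
V_ov = V_GS − V_t = 3.45 − 1.35 = 2.1 V.
Since V_DS = 7.84 V ≥ V_ov = 2.1 V, the device is in saturation.
I_D = ½ k_n V_ov² = 0.5 × 7.38 × 2.1² = 16.3 mA.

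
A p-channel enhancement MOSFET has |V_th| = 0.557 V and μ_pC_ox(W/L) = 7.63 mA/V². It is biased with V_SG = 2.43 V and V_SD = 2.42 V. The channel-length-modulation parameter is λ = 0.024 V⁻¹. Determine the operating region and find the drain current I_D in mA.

Saturation; I_D = 14.2 mA

V_ov = V_SG − |V_th| = 2.43 − 0.557 = 1.87 V.
Since V_SD = 2.42 V ≥ V_ov = 1.87 V, the device is in saturation.
I_D = ½ k_p V_ov² (1 + λ V_SD) = 0.5 × 7.63 × 1.87² × (1 + 0.024 × 2.42) = 14.2 mA.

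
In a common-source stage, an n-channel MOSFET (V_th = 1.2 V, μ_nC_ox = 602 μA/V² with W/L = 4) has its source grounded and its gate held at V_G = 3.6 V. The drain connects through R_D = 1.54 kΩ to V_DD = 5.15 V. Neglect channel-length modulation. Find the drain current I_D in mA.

I_D = 2.96 mA

V_GS = V_G = 3.6 V, so V_ov = 3.6 − 1.2 = 2.4 V.
k_n = μ_nC_ox · (W/L) = 2.408 mA/V².
Assume saturation: I_D = ½ k_n V_ov² = 0.5 × 2.408 × 2.4² = 6.94 mA, giving V_DS = V_DD − I_D R_D = 5.15 − 6.94 × 1.54 = -5.53 V.
But -5.53 V < V_ov = 2.4 V, so the device is actually in triode.
In triode I_D = k_n[V_ov V_DS − ½ V_DS²] and I_D = (V_DD − V_DS)/R_D. Equating: 1.85 V_DS² − 9.9 V_DS + 5.15 = 0, giving V_DS = 0.584 V (the root below V_ov).
I_D = (5.15 − 0.584) / 1.54 = 2.96 mA.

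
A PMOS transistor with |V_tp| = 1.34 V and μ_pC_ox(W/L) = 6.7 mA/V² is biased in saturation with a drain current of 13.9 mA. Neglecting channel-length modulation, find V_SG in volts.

In saturation I_D = ½ k_p (V_SG − |V_tp|)², so V_SG − |V_tp| = √(2 I_D / k_p) = √(2 × 13.9 / 6.7) = 2.04 V.
V_SG = 1.34 + 2.04 = 3.38 V.

V_SG = 3.38 V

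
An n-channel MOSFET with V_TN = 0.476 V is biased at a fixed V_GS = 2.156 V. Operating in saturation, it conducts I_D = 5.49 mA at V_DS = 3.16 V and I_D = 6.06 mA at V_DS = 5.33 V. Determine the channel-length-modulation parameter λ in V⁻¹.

λ = 0.0564 V⁻¹

With V_GS fixed, I_D ∝ (1 + λ V_DS) in saturation, so I_D2/I_D1 = (1 + λ V_DS2)/(1 + λ V_DS1).
6.06/5.49 = 1.104 = (1 + 5.33 λ)/(1 + 3.16 λ).
Solving: λ (I_D1 V_DS2 − I_D2 V_DS1) = I_D2 − I_D1, so λ = (6.06 − 5.49) / (5.49 × 5.33 − 6.06 × 3.16) = 0.57 / 10.1 = 0.0564 V⁻¹.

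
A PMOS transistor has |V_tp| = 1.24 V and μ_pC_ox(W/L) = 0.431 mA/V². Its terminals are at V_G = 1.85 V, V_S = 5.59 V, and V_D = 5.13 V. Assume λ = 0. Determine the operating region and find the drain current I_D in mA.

V_SG = V_S − V_G = 5.59 − 1.85 = 3.74 V; V_SD = V_S − V_D = 5.59 − 5.13 = 0.46 V.
V_ov = V_SG − |V_tp| = 3.74 − 1.24 = 2.5 V.
Since V_SD = 0.46 V < V_ov = 2.5 V, the device is in the triode region.
I_D = k_p [V_ov · V_SD − ½ V_SD²] = 0.431 × [2.5 × 0.46 − 0.5 × 0.46²] = 0.45 mA.

Triode; I_D = 0.450 mA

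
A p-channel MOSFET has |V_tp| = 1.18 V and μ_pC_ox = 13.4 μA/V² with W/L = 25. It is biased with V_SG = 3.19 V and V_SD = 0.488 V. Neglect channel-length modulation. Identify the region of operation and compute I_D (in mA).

k_p = μ_pC_ox · (W/L) = 0.335 mA/V².
V_ov = V_SG − |V_tp| = 3.19 − 1.18 = 2.01 V.
Since V_SD = 0.488 V < V_ov = 2.01 V, the device is in the triode region.
I_D = k_p [V_ov · V_SD − ½ V_SD²] = 0.335 × [2.01 × 0.488 − 0.5 × 0.488²] = 0.289 mA.

Triode; I_D = 0.289 mA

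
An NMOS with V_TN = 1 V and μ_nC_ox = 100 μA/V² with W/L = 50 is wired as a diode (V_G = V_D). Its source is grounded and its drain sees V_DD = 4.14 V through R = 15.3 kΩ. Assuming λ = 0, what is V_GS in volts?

With gate tied to drain, V_GS = V_DS ≥ V_GS − V_TN, so the device is in saturation.
k_n = μ_nC_ox · (W/L) = 5 mA/V².
KCL at the drain: ½ k_n (V_GS − V_TN)² = (V_DD − V_GS)/R.
Let x = V_GS − 1. Then 38.2 x² + x − 3.14 = 0, giving x = 0.274 V (positive root), so V_GS = 1.27 V.
I_D = (V_DD − V_GS)/R = (4.14 − 1.27) / 15.3 = 0.187 mA.

V_GS = 1.27 V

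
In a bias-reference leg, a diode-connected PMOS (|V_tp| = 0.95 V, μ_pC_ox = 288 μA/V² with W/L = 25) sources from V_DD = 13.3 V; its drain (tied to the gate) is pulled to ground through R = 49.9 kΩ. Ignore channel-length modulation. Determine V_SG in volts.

V_SG = 1.21 V

With gate tied to drain, V_SG = V_SD ≥ V_SG − |V_tp|, so the device is in saturation.
k_p = μ_pC_ox · (W/L) = 7.2 mA/V².
KCL at the drain: ½ k_p (V_SG − |V_tp|)² = (V_DD − V_SG)/R.
Let x = V_SG − 0.95. Then 180 x² + x − 12.35 = 0, giving x = 0.259 V (positive root), so V_SG = 1.21 V.
I_D = (V_DD − V_SG)/R = (13.3 − 1.21) / 49.9 = 0.242 mA.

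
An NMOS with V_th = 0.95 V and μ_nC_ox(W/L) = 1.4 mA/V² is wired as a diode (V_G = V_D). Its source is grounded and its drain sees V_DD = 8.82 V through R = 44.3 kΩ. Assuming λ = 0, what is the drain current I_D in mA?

With gate tied to drain, V_GS = V_DS ≥ V_GS − V_th, so the device is in saturation.
KCL at the drain: ½ k_n (V_GS − V_th)² = (V_DD − V_GS)/R.
Let x = V_GS − 0.95. Then 31 x² + x − 7.87 = 0, giving x = 0.488 V (positive root), so V_GS = 1.44 V.
I_D = (V_DD − V_GS)/R = (8.82 − 1.44) / 44.3 = 0.167 mA.

I_D = 0.167 mA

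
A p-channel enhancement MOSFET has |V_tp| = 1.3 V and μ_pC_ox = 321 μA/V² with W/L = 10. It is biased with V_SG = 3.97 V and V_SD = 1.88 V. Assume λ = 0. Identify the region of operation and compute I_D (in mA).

k_p = μ_pC_ox · (W/L) = 3.21 mA/V².
V_ov = V_SG − |V_tp| = 3.97 − 1.3 = 2.67 V.
Since V_SD = 1.88 V < V_ov = 2.67 V, the device is in the triode region.
I_D = k_p [V_ov · V_SD − ½ V_SD²] = 3.21 × [2.67 × 1.88 − 0.5 × 1.88²] = 10.4 mA.

Triode; I_D = 10.4 mA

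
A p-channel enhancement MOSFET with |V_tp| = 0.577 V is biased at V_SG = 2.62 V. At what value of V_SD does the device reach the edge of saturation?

The boundary between triode and saturation is V_SD = V_SG − |V_tp| = V_ov.
V_ov = 2.62 − 0.577 = 2.04 V.

V_SD,sat = 2.04 V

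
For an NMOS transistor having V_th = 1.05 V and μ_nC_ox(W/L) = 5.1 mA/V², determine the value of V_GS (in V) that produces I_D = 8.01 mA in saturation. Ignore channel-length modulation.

V_GS = 2.82 V

In saturation I_D = ½ k_n (V_GS − V_th)², so V_GS − V_th = √(2 I_D / k_n) = √(2 × 8.01 / 5.1) = 1.77 V.
V_GS = 1.05 + 1.77 = 2.82 V.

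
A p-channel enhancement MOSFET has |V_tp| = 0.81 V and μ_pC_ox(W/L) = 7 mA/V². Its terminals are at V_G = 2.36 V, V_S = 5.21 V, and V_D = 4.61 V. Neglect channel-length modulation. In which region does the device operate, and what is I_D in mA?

V_SG = V_S − V_G = 5.21 − 2.36 = 2.85 V; V_SD = V_S − V_D = 5.21 − 4.61 = 0.6 V.
V_ov = V_SG − |V_tp| = 2.85 − 0.81 = 2.04 V.
Since V_SD = 0.6 V < V_ov = 2.04 V, the device is in the triode region.
I_D = k_p [V_ov · V_SD − ½ V_SD²] = 7 × [2.04 × 0.6 − 0.5 × 0.6²] = 7.31 mA.

Triode; I_D = 7.31 mA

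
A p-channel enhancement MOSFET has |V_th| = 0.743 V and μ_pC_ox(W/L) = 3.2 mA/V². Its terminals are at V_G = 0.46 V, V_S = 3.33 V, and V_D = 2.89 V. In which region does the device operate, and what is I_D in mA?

Triode; I_D = 2.69 mA

V_SG = V_S − V_G = 3.33 − 0.46 = 2.87 V; V_SD = V_S − V_D = 3.33 − 2.89 = 0.44 V.
V_ov = V_SG − |V_th| = 2.87 − 0.743 = 2.13 V.
Since V_SD = 0.44 V < V_ov = 2.13 V, the device is in the triode region.
I_D = k_p [V_ov · V_SD − ½ V_SD²] = 3.2 × [2.13 × 0.44 − 0.5 × 0.44²] = 2.69 mA.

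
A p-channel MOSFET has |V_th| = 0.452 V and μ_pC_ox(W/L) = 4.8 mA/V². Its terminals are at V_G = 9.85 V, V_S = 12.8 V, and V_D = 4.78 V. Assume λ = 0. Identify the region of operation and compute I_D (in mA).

V_SG = V_S − V_G = 12.8 − 9.85 = 2.95 V; V_SD = V_S − V_D = 12.8 − 4.78 = 8.02 V.
V_ov = V_SG − |V_th| = 2.95 − 0.452 = 2.5 V.
Since V_SD = 8.02 V ≥ V_ov = 2.5 V, the device is in saturation.
I_D = ½ k_p V_ov² = 0.5 × 4.8 × 2.5² = 15 mA.

Saturation; I_D = 15.0 mA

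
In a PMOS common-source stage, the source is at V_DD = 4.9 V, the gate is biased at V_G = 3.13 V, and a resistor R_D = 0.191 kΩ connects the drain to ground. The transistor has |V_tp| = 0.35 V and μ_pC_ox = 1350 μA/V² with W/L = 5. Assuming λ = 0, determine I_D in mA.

V_SG = V_DD − V_G = 4.9 − 3.13 = 1.77 V, so V_ov = 1.77 − 0.35 = 1.42 V.
k_p = μ_pC_ox · (W/L) = 6.75 mA/V².
Assume saturation: I_D = ½ k_p V_ov² = 0.5 × 6.75 × 1.42² = 6.81 mA, giving V_SD = V_DD − I_D R_D = 4.9 − 6.81 × 0.191 = 3.6 V.
V_SD = 3.6 V ≥ V_ov = 1.42 V, confirming saturation.

I_D = 6.81 mA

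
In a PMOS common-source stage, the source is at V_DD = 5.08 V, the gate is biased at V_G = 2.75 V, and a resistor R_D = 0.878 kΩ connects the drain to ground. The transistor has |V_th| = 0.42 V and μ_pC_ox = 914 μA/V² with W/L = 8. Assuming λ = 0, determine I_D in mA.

I_D = 5.30 mA

V_SG = V_DD − V_G = 5.08 − 2.75 = 2.33 V, so V_ov = 2.33 − 0.42 = 1.91 V.
k_p = μ_pC_ox · (W/L) = 7.312 mA/V².
Assume saturation: I_D = ½ k_p V_ov² = 0.5 × 7.312 × 1.91² = 13.3 mA, giving V_SD = V_DD − I_D R_D = 5.08 − 13.3 × 0.878 = -6.63 V.
But -6.63 V < V_ov = 1.91 V, so the device is actually in triode.
In triode I_D = k_p[V_ov V_SD − ½ V_SD²] and I_D = (V_DD − V_SD)/R_D. Equating: 3.21 V_SD² − 13.26 V_SD + 5.08 = 0, giving V_SD = 0.427 V (the root below V_ov).
I_D = (5.08 − 0.427) / 0.878 = 5.3 mA.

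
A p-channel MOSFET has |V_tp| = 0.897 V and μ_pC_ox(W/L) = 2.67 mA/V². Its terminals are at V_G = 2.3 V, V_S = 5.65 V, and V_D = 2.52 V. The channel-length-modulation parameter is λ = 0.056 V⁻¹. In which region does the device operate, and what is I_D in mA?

Saturation; I_D = 9.44 mA

V_SG = V_S − V_G = 5.65 − 2.3 = 3.35 V; V_SD = V_S − V_D = 5.65 − 2.52 = 3.13 V.
V_ov = V_SG − |V_tp| = 3.35 − 0.897 = 2.45 V.
Since V_SD = 3.13 V ≥ V_ov = 2.45 V, the device is in saturation.
I_D = ½ k_p V_ov² (1 + λ V_SD) = 0.5 × 2.67 × 2.45² × (1 + 0.056 × 3.13) = 9.44 mA.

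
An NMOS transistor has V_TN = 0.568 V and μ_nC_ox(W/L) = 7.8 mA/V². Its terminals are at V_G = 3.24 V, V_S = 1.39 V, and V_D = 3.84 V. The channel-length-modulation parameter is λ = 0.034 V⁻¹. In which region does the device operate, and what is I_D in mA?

Saturation; I_D = 6.94 mA

V_GS = V_G − V_S = 3.24 − 1.39 = 1.85 V; V_DS = V_D − V_S = 3.84 − 1.39 = 2.45 V.
V_ov = V_GS − V_TN = 1.85 − 0.568 = 1.28 V.
Since V_DS = 2.45 V ≥ V_ov = 1.28 V, the device is in saturation.
I_D = ½ k_n V_ov² (1 + λ V_DS) = 0.5 × 7.8 × 1.28² × (1 + 0.034 × 2.45) = 6.94 mA.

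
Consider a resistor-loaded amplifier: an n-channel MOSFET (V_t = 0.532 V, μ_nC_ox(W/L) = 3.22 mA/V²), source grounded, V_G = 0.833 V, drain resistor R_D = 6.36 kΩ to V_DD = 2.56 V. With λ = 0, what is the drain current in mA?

V_GS = V_G = 0.833 V, so V_ov = 0.833 − 0.532 = 0.301 V.
Assume saturation: I_D = ½ k_n V_ov² = 0.5 × 3.22 × 0.301² = 0.146 mA, giving V_DS = V_DD − I_D R_D = 2.56 − 0.146 × 6.36 = 1.63 V.
V_DS = 1.63 V ≥ V_ov = 0.301 V, confirming saturation.

I_D = 0.146 mA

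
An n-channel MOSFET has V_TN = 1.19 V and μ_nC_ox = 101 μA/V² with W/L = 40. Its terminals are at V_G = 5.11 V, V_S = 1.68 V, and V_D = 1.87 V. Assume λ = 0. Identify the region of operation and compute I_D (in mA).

Triode; I_D = 1.65 mA

V_GS = V_G − V_S = 5.11 − 1.68 = 3.43 V; V_DS = V_D − V_S = 1.87 − 1.68 = 0.19 V.
k_n = μ_nC_ox · (W/L) = 4.04 mA/V².
V_ov = V_GS − V_TN = 3.43 − 1.19 = 2.24 V.
Since V_DS = 0.19 V < V_ov = 2.24 V, the device is in the triode region.
I_D = k_n [V_ov · V_DS − ½ V_DS²] = 4.04 × [2.24 × 0.19 − 0.5 × 0.19²] = 1.65 mA.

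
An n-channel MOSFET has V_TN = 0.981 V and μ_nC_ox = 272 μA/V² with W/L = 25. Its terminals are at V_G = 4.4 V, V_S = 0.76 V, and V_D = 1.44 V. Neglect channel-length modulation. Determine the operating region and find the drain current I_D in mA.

V_GS = V_G − V_S = 4.4 − 0.76 = 3.64 V; V_DS = V_D − V_S = 1.44 − 0.76 = 0.68 V.
k_n = μ_nC_ox · (W/L) = 6.8 mA/V².
V_ov = V_GS − V_TN = 3.64 − 0.981 = 2.66 V.
Since V_DS = 0.68 V < V_ov = 2.66 V, the device is in the triode region.
I_D = k_n [V_ov · V_DS − ½ V_DS²] = 6.8 × [2.66 × 0.68 − 0.5 × 0.68²] = 10.7 mA.

Triode; I_D = 10.7 mA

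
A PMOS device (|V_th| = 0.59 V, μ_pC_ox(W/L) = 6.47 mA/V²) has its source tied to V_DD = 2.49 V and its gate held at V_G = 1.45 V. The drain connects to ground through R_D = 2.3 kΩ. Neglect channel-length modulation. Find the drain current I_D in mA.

V_SG = V_DD − V_G = 2.49 − 1.45 = 1.04 V, so V_ov = 1.04 − 0.59 = 0.45 V.
Assume saturation: I_D = ½ k_p V_ov² = 0.5 × 6.47 × 0.45² = 0.655 mA, giving V_SD = V_DD − I_D R_D = 2.49 − 0.655 × 2.3 = 0.983 V.
V_SD = 0.983 V ≥ V_ov = 0.45 V, confirming saturation.

I_D = 0.655 mA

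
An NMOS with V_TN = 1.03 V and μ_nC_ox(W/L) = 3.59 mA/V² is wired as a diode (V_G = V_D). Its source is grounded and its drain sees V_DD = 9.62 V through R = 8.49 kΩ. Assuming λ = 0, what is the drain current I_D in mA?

I_D = 0.927 mA

With gate tied to drain, V_GS = V_DS ≥ V_GS − V_TN, so the device is in saturation.
KCL at the drain: ½ k_n (V_GS − V_TN)² = (V_DD − V_GS)/R.
Let x = V_GS − 1.03. Then 15.2 x² + x − 8.59 = 0, giving x = 0.719 V (positive root), so V_GS = 1.75 V.
I_D = (V_DD − V_GS)/R = (9.62 − 1.75) / 8.49 = 0.927 mA.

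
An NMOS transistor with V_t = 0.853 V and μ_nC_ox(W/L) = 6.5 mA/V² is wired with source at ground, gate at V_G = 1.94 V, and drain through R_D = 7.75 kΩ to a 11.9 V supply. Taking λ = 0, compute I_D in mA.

V_GS = V_G = 1.94 V, so V_ov = 1.94 − 0.853 = 1.09 V.
Assume saturation: I_D = ½ k_n V_ov² = 0.5 × 6.5 × 1.09² = 3.84 mA, giving V_DS = V_DD − I_D R_D = 11.9 − 3.84 × 7.75 = -17.9 V.
But -17.9 V < V_ov = 1.09 V, so the device is actually in triode.
In triode I_D = k_n[V_ov V_DS − ½ V_DS²] and I_D = (V_DD − V_DS)/R_D. Equating: 25.2 V_DS² − 55.76 V_DS + 11.9 = 0, giving V_DS = 0.239 V (the root below V_ov).
I_D = (11.9 − 0.239) / 7.75 = 1.5 mA.

I_D = 1.50 mA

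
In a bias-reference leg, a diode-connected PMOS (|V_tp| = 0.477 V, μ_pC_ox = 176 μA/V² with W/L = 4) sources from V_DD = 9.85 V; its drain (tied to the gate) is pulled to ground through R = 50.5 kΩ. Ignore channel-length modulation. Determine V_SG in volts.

With gate tied to drain, V_SG = V_SD ≥ V_SG − |V_tp|, so the device is in saturation.
k_p = μ_pC_ox · (W/L) = 0.704 mA/V².
KCL at the drain: ½ k_p (V_SG − |V_tp|)² = (V_DD − V_SG)/R.
Let x = V_SG − 0.477. Then 17.8 x² + x − 9.373 = 0, giving x = 0.699 V (positive root), so V_SG = 1.18 V.
I_D = (V_DD − V_SG)/R = (9.85 − 1.18) / 50.5 = 0.172 mA.

V_SG = 1.18 V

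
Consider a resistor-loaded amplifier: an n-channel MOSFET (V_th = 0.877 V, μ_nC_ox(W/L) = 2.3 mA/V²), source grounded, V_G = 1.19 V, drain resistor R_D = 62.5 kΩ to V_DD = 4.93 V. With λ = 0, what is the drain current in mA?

I_D = 0.0767 mA

V_GS = V_G = 1.19 V, so V_ov = 1.19 − 0.877 = 0.313 V.
Assume saturation: I_D = ½ k_n V_ov² = 0.5 × 2.3 × 0.313² = 0.113 mA, giving V_DS = V_DD − I_D R_D = 4.93 − 0.113 × 62.5 = -2.11 V.
But -2.11 V < V_ov = 0.313 V, so the device is actually in triode.
In triode I_D = k_n[V_ov V_DS − ½ V_DS²] and I_D = (V_DD − V_DS)/R_D. Equating: 71.9 V_DS² − 45.99 V_DS + 4.93 = 0, giving V_DS = 0.136 V (the root below V_ov).
I_D = (4.93 − 0.136) / 62.5 = 0.0767 mA.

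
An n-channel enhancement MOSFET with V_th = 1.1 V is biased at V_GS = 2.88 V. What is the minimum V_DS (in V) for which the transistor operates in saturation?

V_DS,sat = 1.78 V

The boundary between triode and saturation is V_DS = V_GS − V_th = V_ov.
V_ov = 2.88 − 1.1 = 1.78 V.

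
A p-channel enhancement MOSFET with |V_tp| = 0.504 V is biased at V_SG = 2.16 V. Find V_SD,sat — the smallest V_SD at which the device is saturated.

V_SD,sat = 1.66 V

The boundary between triode and saturation is V_SD = V_SG − |V_tp| = V_ov.
V_ov = 2.16 − 0.504 = 1.66 V.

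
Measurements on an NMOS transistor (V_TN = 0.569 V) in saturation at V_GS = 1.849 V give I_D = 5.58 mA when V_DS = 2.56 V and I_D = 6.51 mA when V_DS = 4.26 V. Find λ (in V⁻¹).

λ = 0.131 V⁻¹

With V_GS fixed, I_D ∝ (1 + λ V_DS) in saturation, so I_D2/I_D1 = (1 + λ V_DS2)/(1 + λ V_DS1).
6.51/5.58 = 1.167 = (1 + 4.26 λ)/(1 + 2.56 λ).
Solving: λ (I_D1 V_DS2 − I_D2 V_DS1) = I_D2 − I_D1, so λ = (6.51 − 5.58) / (5.58 × 4.26 − 6.51 × 2.56) = 0.93 / 7.11 = 0.131 V⁻¹.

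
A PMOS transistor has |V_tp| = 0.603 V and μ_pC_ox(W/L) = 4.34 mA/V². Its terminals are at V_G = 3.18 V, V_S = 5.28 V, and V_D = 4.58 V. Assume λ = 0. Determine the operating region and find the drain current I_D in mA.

V_SG = V_S − V_G = 5.28 − 3.18 = 2.1 V; V_SD = V_S − V_D = 5.28 − 4.58 = 0.7 V.
V_ov = V_SG − |V_tp| = 2.1 − 0.603 = 1.5 V.
Since V_SD = 0.7 V < V_ov = 1.5 V, the device is in the triode region.
I_D = k_p [V_ov · V_SD − ½ V_SD²] = 4.34 × [1.5 × 0.7 − 0.5 × 0.7²] = 3.48 mA.

Triode; I_D = 3.48 mA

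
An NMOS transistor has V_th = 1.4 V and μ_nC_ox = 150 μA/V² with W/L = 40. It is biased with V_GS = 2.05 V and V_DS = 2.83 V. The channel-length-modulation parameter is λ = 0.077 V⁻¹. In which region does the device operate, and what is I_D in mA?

k_n = μ_nC_ox · (W/L) = 6 mA/V².
V_ov = V_GS − V_th = 2.05 − 1.4 = 0.65 V.
Since V_DS = 2.83 V ≥ V_ov = 0.65 V, the device is in saturation.
I_D = ½ k_n V_ov² (1 + λ V_DS) = 0.5 × 6 × 0.65² × (1 + 0.077 × 2.83) = 1.54 mA.

Saturation; I_D = 1.54 mA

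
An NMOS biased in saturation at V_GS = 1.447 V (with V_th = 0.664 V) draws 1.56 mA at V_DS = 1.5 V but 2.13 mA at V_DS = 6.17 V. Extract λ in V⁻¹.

With V_GS fixed, I_D ∝ (1 + λ V_DS) in saturation, so I_D2/I_D1 = (1 + λ V_DS2)/(1 + λ V_DS1).
2.13/1.56 = 1.365 = (1 + 6.17 λ)/(1 + 1.5 λ).
Solving: λ (I_D1 V_DS2 − I_D2 V_DS1) = I_D2 − I_D1, so λ = (2.13 − 1.56) / (1.56 × 6.17 − 2.13 × 1.5) = 0.57 / 6.43 = 0.0886 V⁻¹.

λ = 0.0886 V⁻¹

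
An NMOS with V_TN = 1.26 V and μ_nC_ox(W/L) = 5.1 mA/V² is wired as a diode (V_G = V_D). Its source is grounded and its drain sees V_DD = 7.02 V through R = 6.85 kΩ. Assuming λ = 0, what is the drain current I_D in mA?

With gate tied to drain, V_GS = V_DS ≥ V_GS − V_TN, so the device is in saturation.
KCL at the drain: ½ k_n (V_GS − V_TN)² = (V_DD − V_GS)/R.
Let x = V_GS − 1.26. Then 17.5 x² + x − 5.76 = 0, giving x = 0.546 V (positive root), so V_GS = 1.81 V.
I_D = (V_DD − V_GS)/R = (7.02 − 1.81) / 6.85 = 0.761 mA.

I_D = 0.761 mA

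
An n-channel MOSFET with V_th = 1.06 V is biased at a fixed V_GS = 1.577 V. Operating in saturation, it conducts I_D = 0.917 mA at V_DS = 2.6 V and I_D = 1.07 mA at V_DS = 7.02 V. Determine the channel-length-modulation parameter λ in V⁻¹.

λ = 0.0419 V⁻¹

With V_GS fixed, I_D ∝ (1 + λ V_DS) in saturation, so I_D2/I_D1 = (1 + λ V_DS2)/(1 + λ V_DS1).
1.07/0.917 = 1.167 = (1 + 7.02 λ)/(1 + 2.6 λ).
Solving: λ (I_D1 V_DS2 − I_D2 V_DS1) = I_D2 − I_D1, so λ = (1.07 − 0.917) / (0.917 × 7.02 − 1.07 × 2.6) = 0.153 / 3.66 = 0.0419 V⁻¹.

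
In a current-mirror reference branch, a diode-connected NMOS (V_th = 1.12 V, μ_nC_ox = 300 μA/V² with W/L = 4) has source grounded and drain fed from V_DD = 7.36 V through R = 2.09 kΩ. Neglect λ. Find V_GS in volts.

With gate tied to drain, V_GS = V_DS ≥ V_GS − V_th, so the device is in saturation.
k_n = μ_nC_ox · (W/L) = 1.2 mA/V².
KCL at the drain: ½ k_n (V_GS − V_th)² = (V_DD − V_GS)/R.
Let x = V_GS − 1.12. Then 1.25 x² + x − 6.24 = 0, giving x = 1.87 V (positive root), so V_GS = 2.99 V.
I_D = (V_DD − V_GS)/R = (7.36 − 2.99) / 2.09 = 2.09 mA.

V_GS = 2.99 V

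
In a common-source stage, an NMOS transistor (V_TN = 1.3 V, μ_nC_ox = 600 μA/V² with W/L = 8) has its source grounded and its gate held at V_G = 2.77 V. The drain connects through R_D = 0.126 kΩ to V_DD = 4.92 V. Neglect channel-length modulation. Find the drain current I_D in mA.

V_GS = V_G = 2.77 V, so V_ov = 2.77 − 1.3 = 1.47 V.
k_n = μ_nC_ox · (W/L) = 4.8 mA/V².
Assume saturation: I_D = ½ k_n V_ov² = 0.5 × 4.8 × 1.47² = 5.19 mA, giving V_DS = V_DD − I_D R_D = 4.92 − 5.19 × 0.126 = 4.27 V.
V_DS = 4.27 V ≥ V_ov = 1.47 V, confirming saturation.

I_D = 5.19 mA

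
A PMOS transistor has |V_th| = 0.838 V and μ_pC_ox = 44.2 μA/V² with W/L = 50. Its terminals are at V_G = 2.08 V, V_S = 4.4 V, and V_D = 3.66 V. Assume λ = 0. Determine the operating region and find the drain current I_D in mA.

Triode; I_D = 1.82 mA

V_SG = V_S − V_G = 4.4 − 2.08 = 2.32 V; V_SD = V_S − V_D = 4.4 − 3.66 = 0.74 V.
k_p = μ_pC_ox · (W/L) = 2.21 mA/V².
V_ov = V_SG − |V_th| = 2.32 − 0.838 = 1.48 V.
Since V_SD = 0.74 V < V_ov = 1.48 V, the device is in the triode region.
I_D = k_p [V_ov · V_SD − ½ V_SD²] = 2.21 × [1.48 × 0.74 − 0.5 × 0.74²] = 1.82 mA.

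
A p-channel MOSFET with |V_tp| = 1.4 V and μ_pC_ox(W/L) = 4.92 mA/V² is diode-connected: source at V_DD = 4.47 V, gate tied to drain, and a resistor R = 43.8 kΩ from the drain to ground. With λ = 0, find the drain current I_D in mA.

I_D = 0.0663 mA

With gate tied to drain, V_SG = V_SD ≥ V_SG − |V_tp|, so the device is in saturation.
KCL at the drain: ½ k_p (V_SG − |V_tp|)² = (V_DD − V_SG)/R.
Let x = V_SG − 1.4. Then 108 x² + x − 3.07 = 0, giving x = 0.164 V (positive root), so V_SG = 1.56 V.
I_D = (V_DD − V_SG)/R = (4.47 − 1.56) / 43.8 = 0.0663 mA.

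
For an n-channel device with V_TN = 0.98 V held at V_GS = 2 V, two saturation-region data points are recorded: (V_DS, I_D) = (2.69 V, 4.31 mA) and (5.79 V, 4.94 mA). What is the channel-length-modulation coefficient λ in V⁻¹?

λ = 0.0540 V⁻¹

With V_GS fixed, I_D ∝ (1 + λ V_DS) in saturation, so I_D2/I_D1 = (1 + λ V_DS2)/(1 + λ V_DS1).
4.94/4.31 = 1.146 = (1 + 5.79 λ)/(1 + 2.69 λ).
Solving: λ (I_D1 V_DS2 − I_D2 V_DS1) = I_D2 − I_D1, so λ = (4.94 − 4.31) / (4.31 × 5.79 − 4.94 × 2.69) = 0.63 / 11.7 = 0.054 V⁻¹.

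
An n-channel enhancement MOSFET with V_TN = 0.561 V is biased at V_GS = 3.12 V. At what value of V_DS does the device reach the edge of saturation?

V_DS,sat = 2.56 V

The boundary between triode and saturation is V_DS = V_GS − V_TN = V_ov.
V_ov = 3.12 − 0.561 = 2.56 V.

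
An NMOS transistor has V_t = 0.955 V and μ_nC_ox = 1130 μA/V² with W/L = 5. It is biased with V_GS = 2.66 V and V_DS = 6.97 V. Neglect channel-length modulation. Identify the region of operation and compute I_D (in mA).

Saturation; I_D = 8.21 mA

k_n = μ_nC_ox · (W/L) = 5.65 mA/V².
V_ov = V_GS − V_t = 2.66 − 0.955 = 1.71 V.
Since V_DS = 6.97 V ≥ V_ov = 1.71 V, the device is in saturation.
I_D = ½ k_n V_ov² = 0.5 × 5.65 × 1.71² = 8.21 mA.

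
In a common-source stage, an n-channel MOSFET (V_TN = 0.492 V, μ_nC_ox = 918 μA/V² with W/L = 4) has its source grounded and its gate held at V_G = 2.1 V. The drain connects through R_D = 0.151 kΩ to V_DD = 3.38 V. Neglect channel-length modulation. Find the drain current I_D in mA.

I_D = 4.75 mA

V_GS = V_G = 2.1 V, so V_ov = 2.1 − 0.492 = 1.61 V.
k_n = μ_nC_ox · (W/L) = 3.672 mA/V².
Assume saturation: I_D = ½ k_n V_ov² = 0.5 × 3.672 × 1.61² = 4.75 mA, giving V_DS = V_DD − I_D R_D = 3.38 − 4.75 × 0.151 = 2.66 V.
V_DS = 2.66 V ≥ V_ov = 1.61 V, confirming saturation.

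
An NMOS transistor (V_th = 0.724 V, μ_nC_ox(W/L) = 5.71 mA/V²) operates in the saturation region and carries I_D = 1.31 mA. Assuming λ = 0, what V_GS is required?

In saturation I_D = ½ k_n (V_GS − V_th)², so V_GS − V_th = √(2 I_D / k_n) = √(2 × 1.31 / 5.71) = 0.677 V.
V_GS = 0.724 + 0.677 = 1.4 V.

V_GS = 1.40 V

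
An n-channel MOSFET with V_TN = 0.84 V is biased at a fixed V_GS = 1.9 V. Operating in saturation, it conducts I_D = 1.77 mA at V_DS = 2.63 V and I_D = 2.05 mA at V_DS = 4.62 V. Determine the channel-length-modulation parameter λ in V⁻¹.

With V_GS fixed, I_D ∝ (1 + λ V_DS) in saturation, so I_D2/I_D1 = (1 + λ V_DS2)/(1 + λ V_DS1).
2.05/1.77 = 1.158 = (1 + 4.62 λ)/(1 + 2.63 λ).
Solving: λ (I_D1 V_DS2 − I_D2 V_DS1) = I_D2 − I_D1, so λ = (2.05 − 1.77) / (1.77 × 4.62 − 2.05 × 2.63) = 0.28 / 2.79 = 0.101 V⁻¹.

λ = 0.101 V⁻¹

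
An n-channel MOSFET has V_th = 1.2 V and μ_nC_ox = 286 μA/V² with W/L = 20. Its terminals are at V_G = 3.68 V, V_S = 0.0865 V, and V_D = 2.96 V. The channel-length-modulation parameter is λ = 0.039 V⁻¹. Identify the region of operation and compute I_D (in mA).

V_GS = V_G − V_S = 3.68 − 0.0865 = 3.59 V; V_DS = V_D − V_S = 2.96 − 0.0865 = 2.87 V.
k_n = μ_nC_ox · (W/L) = 5.72 mA/V².
V_ov = V_GS − V_th = 3.59 − 1.2 = 2.39 V.
Since V_DS = 2.87 V ≥ V_ov = 2.39 V, the device is in saturation.
I_D = ½ k_n V_ov² (1 + λ V_DS) = 0.5 × 5.72 × 2.39² × (1 + 0.039 × 2.87) = 18.2 mA.

Saturation; I_D = 18.2 mA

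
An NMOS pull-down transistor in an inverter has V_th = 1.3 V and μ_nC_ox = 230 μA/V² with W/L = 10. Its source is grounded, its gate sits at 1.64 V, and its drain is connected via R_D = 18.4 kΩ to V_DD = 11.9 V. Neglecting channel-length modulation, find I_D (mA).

V_GS = V_G = 1.64 V, so V_ov = 1.64 − 1.3 = 0.34 V.
k_n = μ_nC_ox · (W/L) = 2.3 mA/V².
Assume saturation: I_D = ½ k_n V_ov² = 0.5 × 2.3 × 0.34² = 0.133 mA, giving V_DS = V_DD − I_D R_D = 11.9 − 0.133 × 18.4 = 9.45 V.
V_DS = 9.45 V ≥ V_ov = 0.34 V, confirming saturation.

I_D = 0.133 mA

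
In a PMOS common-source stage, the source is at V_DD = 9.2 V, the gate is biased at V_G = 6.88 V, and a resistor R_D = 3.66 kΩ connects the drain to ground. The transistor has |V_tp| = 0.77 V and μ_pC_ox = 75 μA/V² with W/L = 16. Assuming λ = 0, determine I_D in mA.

V_SG = V_DD − V_G = 9.2 − 6.88 = 2.32 V, so V_ov = 2.32 − 0.77 = 1.55 V.
k_p = μ_pC_ox · (W/L) = 1.2 mA/V².
Assume saturation: I_D = ½ k_p V_ov² = 0.5 × 1.2 × 1.55² = 1.44 mA, giving V_SD = V_DD − I_D R_D = 9.2 − 1.44 × 3.66 = 3.92 V.
V_SD = 3.92 V ≥ V_ov = 1.55 V, confirming saturation.

I_D = 1.44 mA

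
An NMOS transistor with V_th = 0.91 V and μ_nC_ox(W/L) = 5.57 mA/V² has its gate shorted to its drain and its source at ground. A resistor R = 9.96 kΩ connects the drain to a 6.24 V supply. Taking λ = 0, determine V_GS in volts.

V_GS = 1.33 V

With gate tied to drain, V_GS = V_DS ≥ V_GS − V_th, so the device is in saturation.
KCL at the drain: ½ k_n (V_GS − V_th)² = (V_DD − V_GS)/R.
Let x = V_GS − 0.91. Then 27.7 x² + x − 5.33 = 0, giving x = 0.421 V (positive root), so V_GS = 1.33 V.
I_D = (V_DD − V_GS)/R = (6.24 − 1.33) / 9.96 = 0.493 mA.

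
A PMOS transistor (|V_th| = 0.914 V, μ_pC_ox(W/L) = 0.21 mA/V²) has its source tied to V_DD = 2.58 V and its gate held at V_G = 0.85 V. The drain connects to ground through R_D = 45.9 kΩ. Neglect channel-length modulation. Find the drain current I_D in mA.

I_D = 0.0483 mA

V_SG = V_DD − V_G = 2.58 − 0.85 = 1.73 V, so V_ov = 1.73 − 0.914 = 0.816 V.
Assume saturation: I_D = ½ k_p V_ov² = 0.5 × 0.21 × 0.816² = 0.0699 mA, giving V_SD = V_DD − I_D R_D = 2.58 − 0.0699 × 45.9 = -0.629 V.
But -0.629 V < V_ov = 0.816 V, so the device is actually in triode.
In triode I_D = k_p[V_ov V_SD − ½ V_SD²] and I_D = (V_DD − V_SD)/R_D. Equating: 4.82 V_SD² − 8.865 V_SD + 2.58 = 0, giving V_SD = 0.362 V (the root below V_ov).
I_D = (2.58 − 0.362) / 45.9 = 0.0483 mA.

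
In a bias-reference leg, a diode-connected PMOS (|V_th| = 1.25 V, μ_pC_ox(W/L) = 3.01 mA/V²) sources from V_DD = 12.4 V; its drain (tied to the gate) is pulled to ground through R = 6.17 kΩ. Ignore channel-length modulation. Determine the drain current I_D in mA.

With gate tied to drain, V_SG = V_SD ≥ V_SG − |V_th|, so the device is in saturation.
KCL at the drain: ½ k_p (V_SG − |V_th|)² = (V_DD − V_SG)/R.
Let x = V_SG − 1.25. Then 9.29 x² + x − 11.15 = 0, giving x = 1.04 V (positive root), so V_SG = 2.29 V.
I_D = (V_DD − V_SG)/R = (12.4 − 2.29) / 6.17 = 1.64 mA.

I_D = 1.64 mA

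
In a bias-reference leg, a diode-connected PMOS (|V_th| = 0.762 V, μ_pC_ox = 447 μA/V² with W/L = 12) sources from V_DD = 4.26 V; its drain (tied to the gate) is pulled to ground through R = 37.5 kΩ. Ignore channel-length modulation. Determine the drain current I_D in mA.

With gate tied to drain, V_SG = V_SD ≥ V_SG − |V_th|, so the device is in saturation.
k_p = μ_pC_ox · (W/L) = 5.364 mA/V².
KCL at the drain: ½ k_p (V_SG − |V_th|)² = (V_DD − V_SG)/R.
Let x = V_SG − 0.762. Then 101 x² + x − 3.498 = 0, giving x = 0.182 V (positive root), so V_SG = 0.944 V.
I_D = (V_DD − V_SG)/R = (4.26 − 0.944) / 37.5 = 0.0884 mA.

I_D = 0.0884 mA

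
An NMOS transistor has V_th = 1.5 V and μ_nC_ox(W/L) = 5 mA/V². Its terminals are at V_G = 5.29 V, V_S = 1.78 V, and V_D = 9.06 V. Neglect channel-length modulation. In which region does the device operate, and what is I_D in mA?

Saturation; I_D = 10.1 mA

V_GS = V_G − V_S = 5.29 − 1.78 = 3.51 V; V_DS = V_D − V_S = 9.06 − 1.78 = 7.28 V.
V_ov = V_GS − V_th = 3.51 − 1.5 = 2.01 V.
Since V_DS = 7.28 V ≥ V_ov = 2.01 V, the device is in saturation.
I_D = ½ k_n V_ov² = 0.5 × 5 × 2.01² = 10.1 mA.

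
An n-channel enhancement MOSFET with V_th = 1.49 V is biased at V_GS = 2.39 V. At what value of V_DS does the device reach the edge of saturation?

V_DS,sat = 0.900 V

The boundary between triode and saturation is V_DS = V_GS − V_th = V_ov.
V_ov = 2.39 − 1.49 = 0.9 V.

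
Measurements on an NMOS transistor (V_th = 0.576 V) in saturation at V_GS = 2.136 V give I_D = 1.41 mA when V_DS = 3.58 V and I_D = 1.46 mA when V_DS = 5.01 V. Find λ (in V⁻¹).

With V_GS fixed, I_D ∝ (1 + λ V_DS) in saturation, so I_D2/I_D1 = (1 + λ V_DS2)/(1 + λ V_DS1).
1.46/1.41 = 1.035 = (1 + 5.01 λ)/(1 + 3.58 λ).
Solving: λ (I_D1 V_DS2 − I_D2 V_DS1) = I_D2 − I_D1, so λ = (1.46 − 1.41) / (1.41 × 5.01 − 1.46 × 3.58) = 0.05 / 1.84 = 0.0272 V⁻¹.

λ = 0.0272 V⁻¹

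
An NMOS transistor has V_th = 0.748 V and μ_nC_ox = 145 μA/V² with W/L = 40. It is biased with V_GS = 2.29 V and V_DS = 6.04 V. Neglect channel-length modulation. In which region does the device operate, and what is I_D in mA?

Saturation; I_D = 6.90 mA

k_n = μ_nC_ox · (W/L) = 5.8 mA/V².
V_ov = V_GS − V_th = 2.29 − 0.748 = 1.54 V.
Since V_DS = 6.04 V ≥ V_ov = 1.54 V, the device is in saturation.
I_D = ½ k_n V_ov² = 0.5 × 5.8 × 1.54² = 6.9 mA.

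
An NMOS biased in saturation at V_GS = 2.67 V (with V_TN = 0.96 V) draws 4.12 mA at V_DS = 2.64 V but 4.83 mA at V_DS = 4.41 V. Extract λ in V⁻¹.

With V_GS fixed, I_D ∝ (1 + λ V_DS) in saturation, so I_D2/I_D1 = (1 + λ V_DS2)/(1 + λ V_DS1).
4.83/4.12 = 1.172 = (1 + 4.41 λ)/(1 + 2.64 λ).
Solving: λ (I_D1 V_DS2 − I_D2 V_DS1) = I_D2 − I_D1, so λ = (4.83 − 4.12) / (4.12 × 4.41 − 4.83 × 2.64) = 0.71 / 5.42 = 0.131 V⁻¹.

λ = 0.131 V⁻¹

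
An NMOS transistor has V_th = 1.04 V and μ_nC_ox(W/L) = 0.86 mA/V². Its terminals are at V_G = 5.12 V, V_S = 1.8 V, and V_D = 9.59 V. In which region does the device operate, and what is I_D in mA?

V_GS = V_G − V_S = 5.12 − 1.8 = 3.32 V; V_DS = V_D − V_S = 9.59 − 1.8 = 7.79 V.
V_ov = V_GS − V_th = 3.32 − 1.04 = 2.28 V.
Since V_DS = 7.79 V ≥ V_ov = 2.28 V, the device is in saturation.
I_D = ½ k_n V_ov² = 0.5 × 0.86 × 2.28² = 2.24 mA.

Saturation; I_D = 2.24 mA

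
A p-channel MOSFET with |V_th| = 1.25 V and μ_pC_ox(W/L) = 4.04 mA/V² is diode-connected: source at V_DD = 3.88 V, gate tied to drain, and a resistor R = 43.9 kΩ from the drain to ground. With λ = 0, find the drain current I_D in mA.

I_D = 0.0561 mA

With gate tied to drain, V_SG = V_SD ≥ V_SG − |V_th|, so the device is in saturation.
KCL at the drain: ½ k_p (V_SG − |V_th|)² = (V_DD − V_SG)/R.
Let x = V_SG − 1.25. Then 88.7 x² + x − 2.63 = 0, giving x = 0.167 V (positive root), so V_SG = 1.42 V.
I_D = (V_DD − V_SG)/R = (3.88 − 1.42) / 43.9 = 0.0561 mA.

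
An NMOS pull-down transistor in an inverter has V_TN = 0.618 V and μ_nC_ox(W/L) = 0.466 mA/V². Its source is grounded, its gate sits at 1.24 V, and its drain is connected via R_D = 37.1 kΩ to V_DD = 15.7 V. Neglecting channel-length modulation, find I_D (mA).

I_D = 0.0901 mA

V_GS = V_G = 1.24 V, so V_ov = 1.24 − 0.618 = 0.622 V.
Assume saturation: I_D = ½ k_n V_ov² = 0.5 × 0.466 × 0.622² = 0.0901 mA, giving V_DS = V_DD − I_D R_D = 15.7 − 0.0901 × 37.1 = 12.4 V.
V_DS = 12.4 V ≥ V_ov = 0.622 V, confirming saturation.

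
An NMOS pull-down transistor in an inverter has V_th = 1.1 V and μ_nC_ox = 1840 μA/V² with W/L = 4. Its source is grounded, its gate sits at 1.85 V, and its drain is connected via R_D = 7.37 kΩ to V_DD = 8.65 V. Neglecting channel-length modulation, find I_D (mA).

I_D = 1.14 mA

V_GS = V_G = 1.85 V, so V_ov = 1.85 − 1.1 = 0.75 V.
k_n = μ_nC_ox · (W/L) = 7.36 mA/V².
Assume saturation: I_D = ½ k_n V_ov² = 0.5 × 7.36 × 0.75² = 2.07 mA, giving V_DS = V_DD − I_D R_D = 8.65 − 2.07 × 7.37 = -6.61 V.
But -6.61 V < V_ov = 0.75 V, so the device is actually in triode.
In triode I_D = k_n[V_ov V_DS − ½ V_DS²] and I_D = (V_DD − V_DS)/R_D. Equating: 27.1 V_DS² − 41.68 V_DS + 8.65 = 0, giving V_DS = 0.247 V (the root below V_ov).
I_D = (8.65 − 0.247) / 7.37 = 1.14 mA.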